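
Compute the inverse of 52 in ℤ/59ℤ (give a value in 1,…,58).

42

52·42 = 2184 = 37·59 + 1, so 52⁻¹ ≡ 42 (mod 59).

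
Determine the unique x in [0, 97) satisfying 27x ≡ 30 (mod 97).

27⁻¹ ≡ 18 (mod 97) because 27·18 = 486 = 5·97 + 1.
So x ≡ 18·30 = 540 ≡ 55 (mod 97).

55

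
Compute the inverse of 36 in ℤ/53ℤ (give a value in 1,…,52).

28

53 = 1·36 + 17
36 = 2·17 + 2
17 = 8·2 + 1
2 = 2·1 + 0
Back-substituting gives 36·28 ≡ 1 (mod 53).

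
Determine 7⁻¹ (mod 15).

15 = 2·7 + 1
7 = 7·1 + 0
Back-substituting gives 7·13 ≡ 1 (mod 15).

13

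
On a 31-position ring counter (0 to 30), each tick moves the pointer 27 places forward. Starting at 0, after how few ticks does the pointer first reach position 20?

26

27⁻¹ ≡ 23 (mod 31) because 27·23 = 621 = 20·31 + 1.
Multiplying both sides by 23: x ≡ 23·20 = 460 ≡ 26 (mod 31).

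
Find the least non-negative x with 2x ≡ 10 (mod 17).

5

2⁻¹ ≡ 9 (mod 17) because 2·9 = 18 = 1·17 + 1.
Multiplying both sides by 9: x ≡ 9·10 = 90 ≡ 5 (mod 17).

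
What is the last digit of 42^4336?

6

The units digit of 42^n cycles with period 4: 2, 4, 8, 6, …
4336 leaves remainder 0 on division by 4, so 42^4336 ends in 6.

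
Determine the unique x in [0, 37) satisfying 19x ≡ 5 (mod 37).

10

19⁻¹ ≡ 2 (mod 37) because 19·2 = 38 = 1·37 + 1.
Multiplying both sides by 2: x ≡ 2·5 = 10 ≡ 10 (mod 37).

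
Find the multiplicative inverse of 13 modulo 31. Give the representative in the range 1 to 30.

13·12 = 156 = 5·31 + 1, so 13⁻¹ ≡ 12 (mod 31).

12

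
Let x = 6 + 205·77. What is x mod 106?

103

205·77 = 15785.
Dividing 15785 by 106 gives quotient 148 and remainder 97.
(6 + 97) mod 106 = 103.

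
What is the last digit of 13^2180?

The units digit of 13^n cycles with period 4: 3, 9, 7, 1, …
2180 mod 4 = 0, so the last digit matches 3^4 = 1.

1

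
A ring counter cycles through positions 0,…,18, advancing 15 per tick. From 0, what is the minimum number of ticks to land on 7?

3

The inverse of 15 mod 19 is 14 (since 15·14 = 210 ≡ 1).
So x ≡ 14·7 = 98 ≡ 3 (mod 19).
Check: 15·3 = 45 = 2·19 + 7.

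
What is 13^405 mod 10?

Last digits of 3^n: 3, 9, 7, 1 (period 4).
405 leaves remainder 1 on division by 4, so 13^405 ends in 3.

3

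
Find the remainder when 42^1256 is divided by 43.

Square-and-reduce mod 43: 42^1≡42, 42^2≡1, 42^4≡1, 42^8≡1, 42^16≡1, 42^32≡1, 42^64≡1, 42^128≡1, 42^256≡1, 42^512≡1, 42^1024≡1.
Since 1256 = 8 + 32 + 64 + 128 + 1024 in binary, 42^1256 ≡ 1·1·1·1·1 ≡ 1 (mod 43).

1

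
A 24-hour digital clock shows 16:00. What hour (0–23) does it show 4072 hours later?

8

4072 = 169·24 + 16, so 4072 mod 24 = 16.
(16 + 16) mod 24 = 8.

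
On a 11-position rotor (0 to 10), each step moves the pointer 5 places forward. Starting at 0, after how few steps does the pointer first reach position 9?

4

The inverse of 5 mod 11 is 9 (since 5·9 = 45 ≡ 1).
Multiplying both sides by 9: x ≡ 9·9 = 81 ≡ 4 (mod 11).
Check: 5·4 = 20 = 1·11 + 9.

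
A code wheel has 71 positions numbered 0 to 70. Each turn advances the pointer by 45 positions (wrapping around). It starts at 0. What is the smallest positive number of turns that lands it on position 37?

45⁻¹ ≡ 30 (mod 71) because 45·30 = 1350 = 19·71 + 1.
Multiplying both sides by 30: x ≡ 30·37 = 1110 ≡ 45 (mod 71).

45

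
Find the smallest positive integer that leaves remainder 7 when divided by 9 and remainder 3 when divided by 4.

7

x ≡ 3 (mod 4) gives x ∈ {3, 7}.
The first of these with x mod 9 = 7 is 7.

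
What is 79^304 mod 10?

Last digits of 9^n: 9, 1 (period 2).
304 mod 2 = 0, so the last digit matches 9^2 = 1.

1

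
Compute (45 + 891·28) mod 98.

891·28 = 24948.
24948 mod 98 = 56 (since 254·98 = 24892).
(45 + 56) mod 98 = 3.

3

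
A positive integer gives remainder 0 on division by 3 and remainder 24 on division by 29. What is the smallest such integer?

24

x ≡ 0 (mod 3) gives x ∈ {0, 3, 6, 9, 12, 15, 18, 21, …}.
The first of these with x mod 29 = 24 is 24.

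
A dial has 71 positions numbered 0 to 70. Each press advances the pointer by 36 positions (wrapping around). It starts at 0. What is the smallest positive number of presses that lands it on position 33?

The inverse of 36 mod 71 is 2 (since 36·2 = 72 ≡ 1).
So x ≡ 2·33 = 66 ≡ 66 (mod 71).

66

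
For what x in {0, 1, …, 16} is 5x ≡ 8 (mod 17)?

The inverse of 5 mod 17 is 7 (since 5·7 = 35 ≡ 1).
Multiplying both sides by 7: x ≡ 7·8 = 56 ≡ 5 (mod 17).
Check: 5·5 = 25 = 1·17 + 8.

5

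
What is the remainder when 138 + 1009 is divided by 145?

Dividing 1009 by 145 gives quotient 6 and remainder 139.
(138 + 139) mod 145 = 132.

132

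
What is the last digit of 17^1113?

7

Powers of 7 mod 10 repeat with period 4: 7, 9, 3, 1.
1113 mod 4 = 1, so the last digit matches 7^1 = 7.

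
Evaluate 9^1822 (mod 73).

Successive squares of 9 mod 73: 9^1≡9, 9^2≡8, 9^4≡64, 9^8≡8, 9^16≡64, 9^32≡8, 9^64≡64, 9^128≡8, 9^256≡64, 9^512≡8, 9^1024≡64.
Since 1822 = 2 + 4 + 8 + 16 + 256 + 512 + 1024 in binary, 9^1822 ≡ 8·64·8·64·64·8·64 ≡ 64 (mod 73).

64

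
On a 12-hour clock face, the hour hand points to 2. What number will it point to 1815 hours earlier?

11

1815 mod 12 = 3 (since 151·12 = 1812).
2 − 3 → 11 on a 12-hour dial.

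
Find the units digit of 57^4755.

3

The units digit of 57^n cycles with period 4: 7, 9, 3, 1, …
4755 mod 4 = 3, so the last digit matches 7^3 = 3.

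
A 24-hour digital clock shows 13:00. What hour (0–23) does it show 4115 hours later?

0

4115 − 171·24 = 11, so 4115 ≡ 11 (mod 24).
(13 + 11) mod 24 = 0.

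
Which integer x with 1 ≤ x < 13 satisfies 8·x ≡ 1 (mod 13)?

13 = 1·8 + 5
8 = 1·5 + 3
5 = 1·3 + 2
3 = 1·2 + 1
2 = 2·1 + 0
Back-substituting gives 8·5 ≡ 1 (mod 13).

5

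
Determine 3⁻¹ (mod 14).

5

14 = 4·3 + 2
3 = 1·2 + 1
2 = 2·1 + 0
Back-substituting gives 3·5 ≡ 1 (mod 14).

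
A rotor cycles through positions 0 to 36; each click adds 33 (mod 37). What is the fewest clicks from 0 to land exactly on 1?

9

37 = 1·33 + 4
33 = 8·4 + 1
4 = 4·1 + 0
Back-substituting gives 33·9 ≡ 1 (mod 37).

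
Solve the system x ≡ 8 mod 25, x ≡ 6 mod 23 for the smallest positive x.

x ≡ 6 (mod 23) gives x ∈ {6, 29, 52, 75, 98, 121, 144, 167, …}.
The first of these with x mod 25 = 8 is 558.

558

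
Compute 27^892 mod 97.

By repeated squaring mod 97: 27^1≡27, 27^2≡50, 27^4≡75, 27^8≡96, 27^16≡1, 27^32≡1, 27^64≡1, 27^128≡1, 27^256≡1, 27^512≡1.
Since 892 = 4 + 8 + 16 + 32 + 64 + 256 + 512 in binary, 27^892 ≡ 75·96·1·1·1·1·1 ≡ 22 (mod 97).

22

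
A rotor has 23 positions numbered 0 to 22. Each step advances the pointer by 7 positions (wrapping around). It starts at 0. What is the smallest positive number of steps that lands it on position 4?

17

7⁻¹ ≡ 10 (mod 23) because 7·10 = 70 = 3·23 + 1.
Multiplying both sides by 10: x ≡ 10·4 = 40 ≡ 17 (mod 23).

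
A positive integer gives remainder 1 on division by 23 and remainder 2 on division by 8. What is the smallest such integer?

Since 8·3 ≡ 1 (mod 23), take x = 2 + 8·((1−2)·3 mod 23) = 2 + 8·20 = 162.
Check: 162 mod 23 = 1, 162 mod 8 = 2.

162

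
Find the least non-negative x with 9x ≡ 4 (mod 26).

The inverse of 9 mod 26 is 3 (since 9·3 = 27 ≡ 1).
So x ≡ 3·4 = 12 ≡ 12 (mod 26).
Check: 9·12 = 108 = 4·26 + 4.

12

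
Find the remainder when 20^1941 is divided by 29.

Successive squares of 20 mod 29: 20^1≡20, 20^2≡23, 20^4≡7, 20^8≡20, 20^16≡23, 20^32≡7, 20^64≡20, 20^128≡23, 20^256≡7, 20^512≡20, 20^1024≡23.
1941 = 1 + 4 + 16 + 128 + 256 + 512 + 1024, so 20^1941 ≡ 20·7·23·23·7·20·23 ≡ 23 (mod 29).

23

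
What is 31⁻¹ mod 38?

31·27 = 837 = 22·38 + 1, so 31⁻¹ ≡ 27 (mod 38).

27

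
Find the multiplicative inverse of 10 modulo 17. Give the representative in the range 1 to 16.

17 = 1·10 + 7
10 = 1·7 + 3
7 = 2·3 + 1
3 = 3·1 + 0
Back-substituting gives 10·12 ≡ 1 (mod 17).

12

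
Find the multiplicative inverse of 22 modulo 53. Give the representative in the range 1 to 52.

41

53 = 2·22 + 9
22 = 2·9 + 4
9 = 2·4 + 1
4 = 4·1 + 0
Back-substituting gives 22·41 ≡ 1 (mod 53).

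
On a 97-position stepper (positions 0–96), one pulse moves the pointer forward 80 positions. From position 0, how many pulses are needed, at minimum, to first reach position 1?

57

97 = 1·80 + 17
80 = 4·17 + 12
17 = 1·12 + 5
12 = 2·5 + 2
5 = 2·2 + 1
2 = 2·1 + 0
Back-substituting gives 80·57 ≡ 1 (mod 97).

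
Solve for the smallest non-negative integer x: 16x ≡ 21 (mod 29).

16⁻¹ ≡ 20 (mod 29) because 16·20 = 320 = 11·29 + 1.
Multiplying both sides by 20: x ≡ 20·21 = 420 ≡ 14 (mod 29).

14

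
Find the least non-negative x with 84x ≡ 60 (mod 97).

84⁻¹ ≡ 82 (mod 97) because 84·82 = 6888 = 71·97 + 1.
So x ≡ 82·60 = 4920 ≡ 70 (mod 97).
Check: 84·70 = 5880 = 60·97 + 60.

70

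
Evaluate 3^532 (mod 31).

14

Successive squares of 3 mod 31: 3^1≡3, 3^2≡9, 3^4≡19, 3^8≡20, 3^16≡28, 3^32≡9, 3^64≡19, 3^128≡20, 3^256≡28, 3^512≡9.
532 = 4 + 16 + 512, so 3^532 ≡ 19·28·9 ≡ 14 (mod 31).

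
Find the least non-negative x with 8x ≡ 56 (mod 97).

7

8⁻¹ ≡ 85 (mod 97) because 8·85 = 680 = 7·97 + 1.
So x ≡ 85·56 = 4760 ≡ 7 (mod 97).
Check: 8·7 = 56 = 0·97 + 56.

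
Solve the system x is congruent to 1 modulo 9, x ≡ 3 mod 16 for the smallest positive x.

Since 16·4 ≡ 1 (mod 9), take x = 3 + 16·((1−3)·4 mod 9) = 3 + 16·1 = 19.
Check: 19 mod 9 = 1, 19 mod 16 = 3.

19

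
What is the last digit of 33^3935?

7

Last digits of 3^n: 3, 9, 7, 1 (period 4).
3935 mod 4 = 3, so the last digit matches 3^3 = 7.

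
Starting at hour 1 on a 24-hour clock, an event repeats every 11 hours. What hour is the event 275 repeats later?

275·11 = 3025.
3025 mod 24 = 1 (since 126·24 = 3024).
(1 + 1) mod 24 = 2.

2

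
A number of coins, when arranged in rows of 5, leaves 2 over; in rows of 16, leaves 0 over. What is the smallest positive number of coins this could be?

Since 16·1 ≡ 1 (mod 5), take x = 0 + 16·((2−0)·1 mod 5) = 0 + 16·2 = 32.
Check: 32 mod 5 = 2, 32 mod 16 = 0.

32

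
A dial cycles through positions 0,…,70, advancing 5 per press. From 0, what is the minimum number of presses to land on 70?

14

5⁻¹ ≡ 57 (mod 71) because 5·57 = 285 = 4·71 + 1.
So x ≡ 57·70 = 3990 ≡ 14 (mod 71).
Check: 5·14 = 70 = 0·71 + 70.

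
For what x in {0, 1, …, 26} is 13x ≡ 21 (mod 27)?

12

13⁻¹ ≡ 25 (mod 27) because 13·25 = 325 = 12·27 + 1.
So x ≡ 25·21 = 525 ≡ 12 (mod 27).
Check: 13·12 = 156 = 5·27 + 21.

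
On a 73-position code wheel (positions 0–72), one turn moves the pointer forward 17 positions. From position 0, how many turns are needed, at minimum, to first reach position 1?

73 = 4·17 + 5
17 = 3·5 + 2
5 = 2·2 + 1
2 = 2·1 + 0
Back-substituting gives 17·43 ≡ 1 (mod 73).

43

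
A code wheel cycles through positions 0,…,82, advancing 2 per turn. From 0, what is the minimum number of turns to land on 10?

2⁻¹ ≡ 42 (mod 83) because 2·42 = 84 = 1·83 + 1.
Multiplying both sides by 42: x ≡ 42·10 = 420 ≡ 5 (mod 83).

5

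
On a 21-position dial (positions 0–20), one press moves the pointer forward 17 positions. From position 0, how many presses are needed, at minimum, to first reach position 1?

17·5 = 85 = 4·21 + 1, so 17⁻¹ ≡ 5 (mod 21).

5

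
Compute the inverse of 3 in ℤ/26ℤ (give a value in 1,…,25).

3·9 = 27 = 1·26 + 1, so 3⁻¹ ≡ 9 (mod 26).

9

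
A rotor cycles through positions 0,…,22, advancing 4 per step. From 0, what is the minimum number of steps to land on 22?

4⁻¹ ≡ 6 (mod 23) because 4·6 = 24 = 1·23 + 1.
So x ≡ 6·22 = 132 ≡ 17 (mod 23).

17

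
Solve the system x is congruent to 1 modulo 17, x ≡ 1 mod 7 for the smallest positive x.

1

Since 7·5 ≡ 1 (mod 17), take x = 1 + 7·((1−1)·5 mod 17) = 1 + 7·0 = 1.
Check: 1 mod 17 = 1, 1 mod 7 = 1.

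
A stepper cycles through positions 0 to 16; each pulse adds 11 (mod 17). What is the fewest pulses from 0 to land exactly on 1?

17 = 1·11 + 6
11 = 1·6 + 5
6 = 1·5 + 1
5 = 5·1 + 0
Back-substituting gives 11·14 ≡ 1 (mod 17).

14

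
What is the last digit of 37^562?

9

The units digit of 37^n cycles with period 4: 7, 9, 3, 1, …
562 mod 4 = 2, so the last digit matches 7^2 = 9.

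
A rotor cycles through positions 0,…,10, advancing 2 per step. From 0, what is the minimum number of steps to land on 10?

5

2⁻¹ ≡ 6 (mod 11) because 2·6 = 12 = 1·11 + 1.
So x ≡ 6·10 = 60 ≡ 5 (mod 11).
Check: 2·5 = 10 = 0·11 + 10.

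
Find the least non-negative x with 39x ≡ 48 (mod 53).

39⁻¹ ≡ 34 (mod 53) because 39·34 = 1326 = 25·53 + 1.
Multiplying both sides by 34: x ≡ 34·48 = 1632 ≡ 42 (mod 53).
Check: 39·42 = 1638 = 30·53 + 48.

42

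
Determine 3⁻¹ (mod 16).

16 = 5·3 + 1
3 = 3·1 + 0
Back-substituting gives 3·11 ≡ 1 (mod 16).

11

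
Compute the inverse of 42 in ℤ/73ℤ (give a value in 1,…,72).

42·40 = 1680 = 23·73 + 1, so 42⁻¹ ≡ 40 (mod 73).

40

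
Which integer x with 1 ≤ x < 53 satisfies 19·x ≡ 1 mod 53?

14

53 = 2·19 + 15
19 = 1·15 + 4
15 = 3·4 + 3
4 = 1·3 + 1
3 = 3·1 + 0
Back-substituting gives 19·14 ≡ 1 (mod 53).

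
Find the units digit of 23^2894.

Last digits of 3^n: 3, 9, 7, 1 (period 4).
2894 mod 4 = 2, so the last digit matches 3^2 = 9.

9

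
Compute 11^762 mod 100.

By repeated squaring mod 100: 11^1≡11, 11^2≡21, 11^4≡41, 11^8≡81, 11^16≡61, 11^32≡21, 11^64≡41, 11^128≡81, 11^256≡61, 11^512≡21.
762 = 2 + 8 + 16 + 32 + 64 + 128 + 512, so 11^762 ≡ 21·81·61·21·41·81·21 ≡ 21 (mod 100).

21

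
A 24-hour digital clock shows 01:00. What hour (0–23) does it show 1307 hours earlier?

1307 mod 24 = 11 (since 54·24 = 1296).
(1 − 11) mod 24 = 14.

14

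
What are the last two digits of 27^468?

Successive squares of 27 mod 100: 27^1≡27, 27^2≡29, 27^4≡41, 27^8≡81, 27^16≡61, 27^32≡21, 27^64≡41, 27^128≡81, 27^256≡61.
468 = 4 + 16 + 64 + 128 + 256, so 27^468 ≡ 41·61·41·81·61 ≡ 81 (mod 100).

81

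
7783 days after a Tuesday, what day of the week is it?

Monday

7783 mod 7 = 6 (since 1111·7 = 7777).
Tuesday + 6 days → Monday.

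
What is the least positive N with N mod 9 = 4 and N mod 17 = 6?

40

Since 17·8 ≡ 1 (mod 9), take x = 6 + 17·((4−6)·8 mod 9) = 6 + 17·2 = 40.
Check: 40 mod 9 = 4, 40 mod 17 = 6.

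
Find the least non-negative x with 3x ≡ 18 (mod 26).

The inverse of 3 mod 26 is 9 (since 3·9 = 27 ≡ 1).
Multiplying both sides by 9: x ≡ 9·18 = 162 ≡ 6 (mod 26).

6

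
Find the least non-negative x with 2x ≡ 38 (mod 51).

19

The inverse of 2 mod 51 is 26 (since 2·26 = 52 ≡ 1).
So x ≡ 26·38 = 988 ≡ 19 (mod 51).
Check: 2·19 = 38 = 0·51 + 38.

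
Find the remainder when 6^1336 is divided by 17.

16

Square-and-reduce mod 17: 6^1≡6, 6^2≡2, 6^4≡4, 6^8≡16, 6^16≡1, 6^32≡1, 6^64≡1, 6^128≡1, 6^256≡1, 6^512≡1, 6^1024≡1.
Since 1336 = 8 + 16 + 32 + 256 + 1024 in binary, 6^1336 ≡ 16·1·1·1·1 ≡ 16 (mod 17).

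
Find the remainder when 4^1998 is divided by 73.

1

Square-and-reduce mod 73: 4^1≡4, 4^2≡16, 4^4≡37, 4^8≡55, 4^16≡32, 4^32≡2, 4^64≡4, 4^128≡16, 4^256≡37, 4^512≡55, 4^1024≡32.
1998 = 2 + 4 + 8 + 64 + 128 + 256 + 512 + 1024, so 4^1998 ≡ 16·37·55·4·16·37·55·32 ≡ 1 (mod 73).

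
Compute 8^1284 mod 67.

By repeated squaring mod 67: 8^1≡8, 8^2≡64, 8^4≡9, 8^8≡14, 8^16≡62, 8^32≡25, 8^64≡22, 8^128≡15, 8^256≡24, 8^512≡40, 8^1024≡59.
1284 = 4 + 256 + 1024, so 8^1284 ≡ 9·24·59 ≡ 14 (mod 67).

14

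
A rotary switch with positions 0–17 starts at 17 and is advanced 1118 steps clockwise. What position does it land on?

1

1118 = 62·18 + 2, so 1118 mod 18 = 2.
(17 + 2) mod 18 = 1.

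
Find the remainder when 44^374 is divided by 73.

Successive squares of 44 mod 73: 44^1≡44, 44^2≡38, 44^4≡57, 44^8≡37, 44^16≡55, 44^32≡32, 44^64≡2, 44^128≡4, 44^256≡16.
Since 374 = 2 + 4 + 16 + 32 + 64 + 256 in binary, 44^374 ≡ 38·57·55·32·2·16 ≡ 61 (mod 73).

61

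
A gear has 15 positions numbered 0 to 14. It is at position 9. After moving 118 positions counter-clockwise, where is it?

11

118 mod 15 = 13 (since 7·15 = 105).
(9 − 13) mod 15 = 11.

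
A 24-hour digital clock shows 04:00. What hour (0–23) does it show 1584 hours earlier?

4

1584 = 66·24 + 0, so 1584 mod 24 = 0.
(4 − 0) mod 24 = 4.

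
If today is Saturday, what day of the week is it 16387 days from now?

Saturday

Dividing 16387 by 7 gives quotient 2341 and remainder 0.
Saturday + 0 days → Saturday.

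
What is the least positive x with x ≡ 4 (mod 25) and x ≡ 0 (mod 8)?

104

x ≡ 0 (mod 8) gives x ∈ {0, 8, 16, 24, 32, 40, 48, 56, …}.
The first of these with x mod 25 = 4 is 104.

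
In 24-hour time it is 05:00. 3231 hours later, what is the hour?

20

3231 = 134·24 + 15, so 3231 mod 24 = 15.
(5 + 15) mod 24 = 20.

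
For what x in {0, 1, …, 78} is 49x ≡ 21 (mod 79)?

23

The inverse of 49 mod 79 is 50 (since 49·50 = 2450 ≡ 1).
Multiplying both sides by 50: x ≡ 50·21 = 1050 ≡ 23 (mod 79).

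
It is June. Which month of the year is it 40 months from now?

October

40 mod 12 = 4 (since 3·12 = 36).
June + 4 months → October.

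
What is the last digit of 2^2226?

4

The units digit of 2^n cycles with period 4: 2, 4, 8, 6, …
2226 leaves remainder 2 on division by 4, so 2^2226 ends in 4.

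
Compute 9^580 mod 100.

Square-and-reduce mod 100: 9^1≡9, 9^2≡81, 9^4≡61, 9^8≡21, 9^16≡41, 9^32≡81, 9^64≡61, 9^128≡21, 9^256≡41, 9^512≡81.
Since 580 = 4 + 64 + 512 in binary, 9^580 ≡ 61·61·81 ≡ 1 (mod 100).

1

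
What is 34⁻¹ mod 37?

34·12 = 408 = 11·37 + 1, so 34⁻¹ ≡ 12 (mod 37).

12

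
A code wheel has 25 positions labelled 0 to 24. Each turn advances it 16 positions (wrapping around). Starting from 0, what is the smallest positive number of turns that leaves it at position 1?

11

25 = 1·16 + 9
16 = 1·9 + 7
9 = 1·7 + 2
7 = 3·2 + 1
2 = 2·1 + 0
Back-substituting gives 16·11 ≡ 1 (mod 25).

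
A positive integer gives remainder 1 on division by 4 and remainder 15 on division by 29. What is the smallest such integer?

x ≡ 1 (mod 4) gives x ∈ {1, 5, 9, 13, 17, 21, 25, 29, …}.
The first of these with x mod 29 = 15 is 73.

73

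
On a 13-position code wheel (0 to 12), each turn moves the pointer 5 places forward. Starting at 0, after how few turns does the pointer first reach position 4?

The inverse of 5 mod 13 is 8 (since 5·8 = 40 ≡ 1).
So x ≡ 8·4 = 32 ≡ 6 (mod 13).
Check: 5·6 = 30 = 2·13 + 4.

6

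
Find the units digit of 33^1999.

Powers of 3 mod 10 repeat with period 4: 3, 9, 7, 1.
1999 leaves remainder 3 on division by 4, so 33^1999 ends in 7.

7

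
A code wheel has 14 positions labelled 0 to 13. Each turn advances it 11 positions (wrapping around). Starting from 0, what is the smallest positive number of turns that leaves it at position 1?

11·9 = 99 = 7·14 + 1, so 11⁻¹ ≡ 9 (mod 14).

9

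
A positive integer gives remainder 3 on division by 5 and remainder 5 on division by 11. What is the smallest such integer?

x ≡ 3 (mod 5) gives x ∈ {3, 8, 13, 18, 23, 28, 33, 38}.
The first of these with x mod 11 = 5 is 38.

38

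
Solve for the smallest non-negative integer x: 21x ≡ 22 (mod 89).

21⁻¹ ≡ 17 (mod 89) because 21·17 = 357 = 4·89 + 1.
So x ≡ 17·22 = 374 ≡ 18 (mod 89).

18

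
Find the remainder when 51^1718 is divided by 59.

Successive squares of 51 mod 59: 51^1≡51, 51^2≡5, 51^4≡25, 51^8≡35, 51^16≡45, 51^32≡19, 51^64≡7, 51^128≡49, 51^256≡41, 51^512≡29, 51^1024≡15.
Since 1718 = 2 + 4 + 16 + 32 + 128 + 512 + 1024 in binary, 51^1718 ≡ 5·25·45·19·49·29·15 ≡ 3 (mod 59).

3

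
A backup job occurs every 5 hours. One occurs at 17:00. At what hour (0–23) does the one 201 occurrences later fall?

14

201·5 = 1005.
1005 mod 24 = 21 (since 41·24 = 984).
(17 + 21) mod 24 = 14.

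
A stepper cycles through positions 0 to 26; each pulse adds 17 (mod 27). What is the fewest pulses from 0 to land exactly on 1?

8

27 = 1·17 + 10
17 = 1·10 + 7
10 = 1·7 + 3
7 = 2·3 + 1
3 = 3·1 + 0
Back-substituting gives 17·8 ≡ 1 (mod 27).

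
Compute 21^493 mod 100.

Square-and-reduce mod 100: 21^1≡21, 21^2≡41, 21^4≡81, 21^8≡61, 21^16≡21, 21^32≡41, 21^64≡81, 21^128≡61, 21^256≡21.
Since 493 = 1 + 4 + 8 + 32 + 64 + 128 + 256 in binary, 21^493 ≡ 21·81·61·41·81·61·21 ≡ 61 (mod 100).

61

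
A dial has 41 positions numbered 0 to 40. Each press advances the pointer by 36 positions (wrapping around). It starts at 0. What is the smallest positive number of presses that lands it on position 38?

The inverse of 36 mod 41 is 8 (since 36·8 = 288 ≡ 1).
So x ≡ 8·38 = 304 ≡ 17 (mod 41).
Check: 36·17 = 612 = 14·41 + 38.

17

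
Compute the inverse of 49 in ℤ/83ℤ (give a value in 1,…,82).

83 = 1·49 + 34
49 = 1·34 + 15
34 = 2·15 + 4
15 = 3·4 + 3
4 = 1·3 + 1
3 = 3·1 + 0
Back-substituting gives 49·61 ≡ 1 (mod 83).

61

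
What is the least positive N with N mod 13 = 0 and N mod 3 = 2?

Since 3·9 ≡ 1 (mod 13), take x = 2 + 3·((0−2)·9 mod 13) = 2 + 3·8 = 26.
Check: 26 mod 13 = 0, 26 mod 3 = 2.

26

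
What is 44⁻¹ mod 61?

43

61 = 1·44 + 17
44 = 2·17 + 10
17 = 1·10 + 7
10 = 1·7 + 3
7 = 2·3 + 1
3 = 3·1 + 0
Back-substituting gives 44·43 ≡ 1 (mod 61).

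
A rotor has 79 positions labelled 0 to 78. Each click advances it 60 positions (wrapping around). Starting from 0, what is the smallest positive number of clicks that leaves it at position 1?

54

60·54 = 3240 = 41·79 + 1, so 60⁻¹ ≡ 54 (mod 79).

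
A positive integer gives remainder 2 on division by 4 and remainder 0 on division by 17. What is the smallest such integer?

34

x ≡ 2 (mod 4) gives x ∈ {2, 6, 10, 14, 18, 22, 26, 30, …}.
The first of these with x mod 17 = 0 is 34.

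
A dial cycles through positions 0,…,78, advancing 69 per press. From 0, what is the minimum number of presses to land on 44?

69⁻¹ ≡ 71 (mod 79) because 69·71 = 4899 = 62·79 + 1.
So x ≡ 71·44 = 3124 ≡ 43 (mod 79).

43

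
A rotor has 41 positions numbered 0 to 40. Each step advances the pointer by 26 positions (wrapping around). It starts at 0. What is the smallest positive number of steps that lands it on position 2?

26⁻¹ ≡ 30 (mod 41) because 26·30 = 780 = 19·41 + 1.
So x ≡ 30·2 = 60 ≡ 19 (mod 41).
Check: 26·19 = 494 = 12·41 + 2.

19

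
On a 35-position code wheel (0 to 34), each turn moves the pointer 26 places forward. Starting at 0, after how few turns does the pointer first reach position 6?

The inverse of 26 mod 35 is 31 (since 26·31 = 806 ≡ 1).
Multiplying both sides by 31: x ≡ 31·6 = 186 ≡ 11 (mod 35).
Check: 26·11 = 286 = 8·35 + 6.

11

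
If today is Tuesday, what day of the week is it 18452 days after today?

18452 mod 7 = 0 (since 2636·7 = 18452).
Tuesday + 0 days → Tuesday.

Tuesday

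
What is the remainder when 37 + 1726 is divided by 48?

35

1726 = 35·48 + 46, so 1726 mod 48 = 46.
(37 + 46) mod 48 = 35.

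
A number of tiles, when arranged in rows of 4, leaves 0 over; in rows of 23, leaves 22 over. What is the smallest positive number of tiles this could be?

68

x ≡ 0 (mod 4) gives x ∈ {0, 4, 8, 12, 16, 20, 24, 28, …}.
The first of these with x mod 23 = 22 is 68.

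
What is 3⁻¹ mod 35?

12

3·12 = 36 = 1·35 + 1, so 3⁻¹ ≡ 12 (mod 35).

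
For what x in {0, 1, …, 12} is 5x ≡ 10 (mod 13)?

The inverse of 5 mod 13 is 8 (since 5·8 = 40 ≡ 1).
So x ≡ 8·10 = 80 ≡ 2 (mod 13).
Check: 5·2 = 10 = 0·13 + 10.

2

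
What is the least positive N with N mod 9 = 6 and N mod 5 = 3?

33

x ≡ 3 (mod 5) gives x ∈ {3, 8, 13, 18, 23, 28, 33}.
The first of these with x mod 9 = 6 is 33.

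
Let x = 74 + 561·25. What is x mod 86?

561·25 = 14025.
14025 mod 86 = 7 (since 163·86 = 14018).
(74 + 7) mod 86 = 81.

81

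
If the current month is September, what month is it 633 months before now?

December

633 − 52·12 = 9, so 633 ≡ 9 (mod 12).
September − 9 months → December.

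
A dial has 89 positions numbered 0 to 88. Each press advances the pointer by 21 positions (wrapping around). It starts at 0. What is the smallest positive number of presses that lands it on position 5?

21⁻¹ ≡ 17 (mod 89) because 21·17 = 357 = 4·89 + 1.
Multiplying both sides by 17: x ≡ 17·5 = 85 ≡ 85 (mod 89).

85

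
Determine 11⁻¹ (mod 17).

14

17 = 1·11 + 6
11 = 1·6 + 5
6 = 1·5 + 1
5 = 5·1 + 0
Back-substituting gives 11·14 ≡ 1 (mod 17).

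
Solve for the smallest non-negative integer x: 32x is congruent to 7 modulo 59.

50

The inverse of 32 mod 59 is 24 (since 32·24 = 768 ≡ 1).
Multiplying both sides by 24: x ≡ 24·7 = 168 ≡ 50 (mod 59).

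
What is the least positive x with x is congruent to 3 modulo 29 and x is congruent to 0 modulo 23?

322

Since 23·24 ≡ 1 (mod 29), take x = 0 + 23·((3−0)·24 mod 29) = 0 + 23·14 = 322.
Check: 322 mod 29 = 3, 322 mod 23 = 0.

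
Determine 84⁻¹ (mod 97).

82

97 = 1·84 + 13
84 = 6·13 + 6
13 = 2·6 + 1
6 = 6·1 + 0
Back-substituting gives 84·82 ≡ 1 (mod 97).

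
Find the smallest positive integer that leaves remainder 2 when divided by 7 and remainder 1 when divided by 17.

86

x ≡ 2 (mod 7) gives x ∈ {2, 9, 16, 23, 30, 37, 44, 51, …}.
The first of these with x mod 17 = 1 is 86.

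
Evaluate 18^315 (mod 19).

18

Square-and-reduce mod 19: 18^1≡18, 18^2≡1, 18^4≡1, 18^8≡1, 18^16≡1, 18^32≡1, 18^64≡1, 18^128≡1, 18^256≡1.
315 = 1 + 2 + 8 + 16 + 32 + 256, so 18^315 ≡ 18·1·1·1·1·1 ≡ 18 (mod 19).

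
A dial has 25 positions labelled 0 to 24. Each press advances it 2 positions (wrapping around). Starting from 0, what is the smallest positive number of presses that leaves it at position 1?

13

25 = 12·2 + 1
2 = 2·1 + 0
Back-substituting gives 2·13 ≡ 1 (mod 25).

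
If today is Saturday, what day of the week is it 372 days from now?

372 − 53·7 = 1, so 372 ≡ 1 (mod 7).
Saturday + 1 day → Sunday.

Sunday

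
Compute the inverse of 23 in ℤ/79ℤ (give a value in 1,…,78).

55

79 = 3·23 + 10
23 = 2·10 + 3
10 = 3·3 + 1
3 = 3·1 + 0
Back-substituting gives 23·55 ≡ 1 (mod 79).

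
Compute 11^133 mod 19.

By repeated squaring mod 19: 11^1≡11, 11^2≡7, 11^4≡11, 11^8≡7, 11^16≡11, 11^32≡7, 11^64≡11, 11^128≡7.
133 = 1 + 4 + 128, so 11^133 ≡ 11·11·7 ≡ 11 (mod 19).

11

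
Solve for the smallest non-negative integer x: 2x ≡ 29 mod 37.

2⁻¹ ≡ 19 (mod 37) because 2·19 = 38 = 1·37 + 1.
So x ≡ 19·29 = 551 ≡ 33 (mod 37).

33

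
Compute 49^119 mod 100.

49

By repeated squaring mod 100: 49^1≡49, 49^2≡1, 49^4≡1, 49^8≡1, 49^16≡1, 49^32≡1, 49^64≡1.
Since 119 = 1 + 2 + 4 + 16 + 32 + 64 in binary, 49^119 ≡ 49·1·1·1·1·1 ≡ 49 (mod 100).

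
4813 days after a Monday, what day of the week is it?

Dividing 4813 by 7 gives quotient 687 and remainder 4.
Monday + 4 days → Friday.

Friday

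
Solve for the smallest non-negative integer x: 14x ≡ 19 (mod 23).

3

14⁻¹ ≡ 5 (mod 23) because 14·5 = 70 = 3·23 + 1.
So x ≡ 5·19 = 95 ≡ 3 (mod 23).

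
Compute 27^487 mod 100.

Successive squares of 27 mod 100: 27^1≡27, 27^2≡29, 27^4≡41, 27^8≡81, 27^16≡61, 27^32≡21, 27^64≡41, 27^128≡81, 27^256≡61.
487 = 1 + 2 + 4 + 32 + 64 + 128 + 256, so 27^487 ≡ 27·29·41·21·41·81·61 ≡ 3 (mod 100).

3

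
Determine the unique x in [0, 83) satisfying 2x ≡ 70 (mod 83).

35

The inverse of 2 mod 83 is 42 (since 2·42 = 84 ≡ 1).
So x ≡ 42·70 = 2940 ≡ 35 (mod 83).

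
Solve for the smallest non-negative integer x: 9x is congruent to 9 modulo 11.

The inverse of 9 mod 11 is 5 (since 9·5 = 45 ≡ 1).
Multiplying both sides by 5: x ≡ 5·9 = 45 ≡ 1 (mod 11).

1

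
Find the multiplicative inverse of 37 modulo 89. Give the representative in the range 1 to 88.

89 = 2·37 + 15
37 = 2·15 + 7
15 = 2·7 + 1
7 = 7·1 + 0
Back-substituting gives 37·77 ≡ 1 (mod 89).

77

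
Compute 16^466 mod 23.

9

Successive squares of 16 mod 23: 16^1≡16, 16^2≡3, 16^4≡9, 16^8≡12, 16^16≡6, 16^32≡13, 16^64≡8, 16^128≡18, 16^256≡2.
466 = 2 + 16 + 64 + 128 + 256, so 16^466 ≡ 3·6·8·18·2 ≡ 9 (mod 23).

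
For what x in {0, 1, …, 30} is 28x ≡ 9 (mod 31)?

28

The inverse of 28 mod 31 is 10 (since 28·10 = 280 ≡ 1).
So x ≡ 10·9 = 90 ≡ 28 (mod 31).
Check: 28·28 = 784 = 25·31 + 9.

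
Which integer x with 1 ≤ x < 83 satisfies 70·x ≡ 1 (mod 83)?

70·51 = 3570 = 43·83 + 1, so 70⁻¹ ≡ 51 (mod 83).

51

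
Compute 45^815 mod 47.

10

Square-and-reduce mod 47: 45^1≡45, 45^2≡4, 45^4≡16, 45^8≡21, 45^16≡18, 45^32≡42, 45^64≡25, 45^128≡14, 45^256≡8, 45^512≡17.
Since 815 = 1 + 2 + 4 + 8 + 32 + 256 + 512 in binary, 45^815 ≡ 45·4·16·21·42·8·17 ≡ 10 (mod 47).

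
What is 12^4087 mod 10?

8

Last digits of 2^n: 2, 4, 8, 6 (period 4).
4087 leaves remainder 3 on division by 4, so 12^4087 ends in 8.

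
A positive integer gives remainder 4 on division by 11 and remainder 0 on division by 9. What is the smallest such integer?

x ≡ 0 (mod 9) gives x ∈ {0, 9, 18, 27, 36, 45, 54, 63, …}.
The first of these with x mod 11 = 4 is 81.

81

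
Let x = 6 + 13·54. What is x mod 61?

13·54 = 702.
702 mod 61 = 31 (since 11·61 = 671).
(6 + 31) mod 61 = 37.

37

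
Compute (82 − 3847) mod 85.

3847 mod 85 = 22 (since 45·85 = 3825).
(82 − 22) mod 85 = 60.

60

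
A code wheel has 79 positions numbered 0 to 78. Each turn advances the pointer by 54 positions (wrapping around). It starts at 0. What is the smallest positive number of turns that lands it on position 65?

54⁻¹ ≡ 60 (mod 79) because 54·60 = 3240 = 41·79 + 1.
So x ≡ 60·65 = 3900 ≡ 29 (mod 79).

29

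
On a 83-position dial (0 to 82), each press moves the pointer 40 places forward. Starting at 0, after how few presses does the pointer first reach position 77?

4

40⁻¹ ≡ 27 (mod 83) because 40·27 = 1080 = 13·83 + 1.
So x ≡ 27·77 = 2079 ≡ 4 (mod 83).
Check: 40·4 = 160 = 1·83 + 77.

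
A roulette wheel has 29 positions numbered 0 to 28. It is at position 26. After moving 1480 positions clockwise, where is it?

1480 mod 29 = 1 (since 51·29 = 1479).
(26 + 1) mod 29 = 27.

27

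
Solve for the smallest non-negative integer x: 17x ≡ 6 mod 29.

14

17⁻¹ ≡ 12 (mod 29) because 17·12 = 204 = 7·29 + 1.
So x ≡ 12·6 = 72 ≡ 14 (mod 29).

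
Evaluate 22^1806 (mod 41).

21

By repeated squaring mod 41: 22^1≡22, 22^2≡33, 22^4≡23, 22^8≡37, 22^16≡16, 22^32≡10, 22^64≡18, 22^128≡37, 22^256≡16, 22^512≡10, 22^1024≡18.
Since 1806 = 2 + 4 + 8 + 256 + 512 + 1024 in binary, 22^1806 ≡ 33·23·37·16·10·18 ≡ 21 (mod 41).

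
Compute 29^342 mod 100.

Square-and-reduce mod 100: 29^1≡29, 29^2≡41, 29^4≡81, 29^8≡61, 29^16≡21, 29^32≡41, 29^64≡81, 29^128≡61, 29^256≡21.
342 = 2 + 4 + 16 + 64 + 256, so 29^342 ≡ 41·81·21·81·21 ≡ 41 (mod 100).

41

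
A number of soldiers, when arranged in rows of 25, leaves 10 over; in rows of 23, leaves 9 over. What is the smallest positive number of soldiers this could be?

285

x ≡ 9 (mod 23) gives x ∈ {9, 32, 55, 78, 101, 124, 147, 170, …}.
The first of these with x mod 25 = 10 is 285.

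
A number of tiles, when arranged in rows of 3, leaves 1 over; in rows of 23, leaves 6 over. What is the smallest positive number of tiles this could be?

52

x ≡ 1 (mod 3) gives x ∈ {1, 4, 7, 10, 13, 16, 19, 22, …}.
The first of these with x mod 23 = 6 is 52.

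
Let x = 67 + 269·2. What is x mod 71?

37

269·2 = 538.
538 = 7·71 + 41, so 538 mod 71 = 41.
(67 + 41) mod 71 = 37.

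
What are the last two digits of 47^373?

27

Successive squares of 47 mod 100: 47^1≡47, 47^2≡9, 47^4≡81, 47^8≡61, 47^16≡21, 47^32≡41, 47^64≡81, 47^128≡61, 47^256≡21.
373 = 1 + 4 + 16 + 32 + 64 + 256, so 47^373 ≡ 47·81·21·41·81·21 ≡ 27 (mod 100).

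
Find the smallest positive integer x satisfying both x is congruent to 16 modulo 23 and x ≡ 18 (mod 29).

453

Since 29·4 ≡ 1 (mod 23), take x = 18 + 29·((16−18)·4 mod 23) = 18 + 29·15 = 453.
Check: 453 mod 23 = 16, 453 mod 29 = 18.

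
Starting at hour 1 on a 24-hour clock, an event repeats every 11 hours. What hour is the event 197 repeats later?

8

197·11 = 2167.
2167 mod 24 = 7 (since 90·24 = 2160).
(1 + 7) mod 24 = 8.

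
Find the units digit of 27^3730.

9

Powers of 7 mod 10 repeat with period 4: 7, 9, 3, 1.
3730 leaves remainder 2 on division by 4, so 27^3730 ends in 9.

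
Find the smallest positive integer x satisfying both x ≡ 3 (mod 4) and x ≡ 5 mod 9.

x ≡ 3 (mod 4) gives x ∈ {3, 7, 11, 15, 19, 23}.
The first of these with x mod 9 = 5 is 23.

23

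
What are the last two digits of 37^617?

17

By repeated squaring mod 100: 37^1≡37, 37^2≡69, 37^4≡61, 37^8≡21, 37^16≡41, 37^32≡81, 37^64≡61, 37^128≡21, 37^256≡41, 37^512≡81.
617 = 1 + 8 + 32 + 64 + 512, so 37^617 ≡ 37·21·81·61·81 ≡ 17 (mod 100).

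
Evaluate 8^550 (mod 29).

Successive squares of 8 mod 29: 8^1≡8, 8^2≡6, 8^4≡7, 8^8≡20, 8^16≡23, 8^32≡7, 8^64≡20, 8^128≡23, 8^256≡7, 8^512≡20.
Since 550 = 2 + 4 + 32 + 512 in binary, 8^550 ≡ 6·7·7·20 ≡ 22 (mod 29).

22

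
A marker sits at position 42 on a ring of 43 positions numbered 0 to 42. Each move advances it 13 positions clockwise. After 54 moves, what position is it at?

54·13 = 702.
Dividing 702 by 43 gives quotient 16 and remainder 14.
(42 + 14) mod 43 = 13.

13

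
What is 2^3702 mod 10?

Powers of 2 mod 10 repeat with period 4: 2, 4, 8, 6.
3702 leaves remainder 2 on division by 4, so 2^3702 ends in 4.

4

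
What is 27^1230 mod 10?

The units digit of 27^n cycles with period 4: 7, 9, 3, 1, …
1230 leaves remainder 2 on division by 4, so 27^1230 ends in 9.

9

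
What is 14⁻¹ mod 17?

11

14·11 = 154 = 9·17 + 1, so 14⁻¹ ≡ 11 (mod 17).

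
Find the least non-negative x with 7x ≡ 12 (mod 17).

9

7⁻¹ ≡ 5 (mod 17) because 7·5 = 35 = 2·17 + 1.
Multiplying both sides by 5: x ≡ 5·12 = 60 ≡ 9 (mod 17).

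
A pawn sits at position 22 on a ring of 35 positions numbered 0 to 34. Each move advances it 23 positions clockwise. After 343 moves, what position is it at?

1

343·23 = 7889.
7889 = 225·35 + 14, so 7889 mod 35 = 14.
(22 + 14) mod 35 = 1.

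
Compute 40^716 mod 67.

Successive squares of 40 mod 67: 40^1≡40, 40^2≡59, 40^4≡64, 40^8≡9, 40^16≡14, 40^32≡62, 40^64≡25, 40^128≡22, 40^256≡15, 40^512≡24.
716 = 4 + 8 + 64 + 128 + 512, so 40^716 ≡ 64·9·25·22·24 ≡ 40 (mod 67).

40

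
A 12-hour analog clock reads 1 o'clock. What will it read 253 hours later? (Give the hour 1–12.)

253 mod 12 = 1 (since 21·12 = 252).
1 + 1 → 2 on a 12-hour dial.

2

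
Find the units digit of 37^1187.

Powers of 7 mod 10 repeat with period 4: 7, 9, 3, 1.
1187 leaves remainder 3 on division by 4, so 37^1187 ends in 3.

3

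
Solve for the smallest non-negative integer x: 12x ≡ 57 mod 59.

The inverse of 12 mod 59 is 5 (since 12·5 = 60 ≡ 1).
Multiplying both sides by 5: x ≡ 5·57 = 285 ≡ 49 (mod 59).

49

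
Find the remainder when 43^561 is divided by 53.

Square-and-reduce mod 53: 43^1≡43, 43^2≡47, 43^4≡36, 43^8≡24, 43^16≡46, 43^32≡49, 43^64≡16, 43^128≡44, 43^256≡28, 43^512≡42.
Since 561 = 1 + 16 + 32 + 512 in binary, 43^561 ≡ 43·46·49·42 ≡ 6 (mod 53).

6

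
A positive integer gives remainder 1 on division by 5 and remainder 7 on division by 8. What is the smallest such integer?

x ≡ 1 (mod 5) gives x ∈ {1, 6, 11, 16, 21, 26, 31}.
The first of these with x mod 8 = 7 is 31.

31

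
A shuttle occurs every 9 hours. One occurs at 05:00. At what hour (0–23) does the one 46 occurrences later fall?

46·9 = 414.
414 − 17·24 = 6, so 414 ≡ 6 (mod 24).
(5 + 6) mod 24 = 11.

11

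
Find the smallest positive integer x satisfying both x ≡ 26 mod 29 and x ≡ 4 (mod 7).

200

x ≡ 4 (mod 7) gives x ∈ {4, 11, 18, 25, 32, 39, 46, 53, …}.
The first of these with x mod 29 = 26 is 200.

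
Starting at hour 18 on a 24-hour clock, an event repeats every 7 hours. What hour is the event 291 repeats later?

15

291·7 = 2037.
2037 − 84·24 = 21, so 2037 ≡ 21 (mod 24).
(18 + 21) mod 24 = 15.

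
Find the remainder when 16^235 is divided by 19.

16

Square-and-reduce mod 19: 16^1≡16, 16^2≡9, 16^4≡5, 16^8≡6, 16^16≡17, 16^32≡4, 16^64≡16, 16^128≡9.
235 = 1 + 2 + 8 + 32 + 64 + 128, so 16^235 ≡ 16·9·6·4·16·9 ≡ 16 (mod 19).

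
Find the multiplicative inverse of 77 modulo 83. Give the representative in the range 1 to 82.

69

83 = 1·77 + 6
77 = 12·6 + 5
6 = 1·5 + 1
5 = 5·1 + 0
Back-substituting gives 77·69 ≡ 1 (mod 83).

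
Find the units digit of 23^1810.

The units digit of 23^n cycles with period 4: 3, 9, 7, 1, …
1810 mod 4 = 2, so the last digit matches 3^2 = 9.

9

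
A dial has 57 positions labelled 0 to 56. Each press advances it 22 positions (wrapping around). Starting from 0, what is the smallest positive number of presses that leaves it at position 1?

57 = 2·22 + 13
22 = 1·13 + 9
13 = 1·9 + 4
9 = 2·4 + 1
4 = 4·1 + 0
Back-substituting gives 22·13 ≡ 1 (mod 57).

13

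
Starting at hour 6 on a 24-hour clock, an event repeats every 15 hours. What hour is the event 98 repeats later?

98·15 = 1470.
1470 − 61·24 = 6, so 1470 ≡ 6 (mod 24).
(6 + 6) mod 24 = 12.

12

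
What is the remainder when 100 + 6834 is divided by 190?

94

Dividing 6834 by 190 gives quotient 35 and remainder 184.
(100 + 184) mod 190 = 94.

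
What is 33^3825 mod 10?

3

Last digits of 3^n: 3, 9, 7, 1 (period 4).
3825 leaves remainder 1 on division by 4, so 33^3825 ends in 3.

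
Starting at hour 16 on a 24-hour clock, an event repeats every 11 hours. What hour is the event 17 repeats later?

11

17·11 = 187.
187 mod 24 = 19 (since 7·24 = 168).
(16 + 19) mod 24 = 11.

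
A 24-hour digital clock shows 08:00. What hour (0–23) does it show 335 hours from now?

335 = 13·24 + 23, so 335 mod 24 = 23.
(8 + 23) mod 24 = 7.

7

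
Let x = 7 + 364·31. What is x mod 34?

364·31 = 11284.
11284 − 331·34 = 30, so 11284 ≡ 30 (mod 34).
(7 + 30) mod 34 = 3.

3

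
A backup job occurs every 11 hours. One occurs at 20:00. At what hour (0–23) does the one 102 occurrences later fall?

102·11 = 1122.
1122 − 46·24 = 18, so 1122 ≡ 18 (mod 24).
(20 + 18) mod 24 = 14.

14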